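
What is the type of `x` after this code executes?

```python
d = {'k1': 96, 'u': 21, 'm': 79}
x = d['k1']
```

Accessing dict[str, int] with str key returns int

int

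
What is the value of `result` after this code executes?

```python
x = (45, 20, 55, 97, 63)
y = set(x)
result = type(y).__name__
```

x is tuple; y is set; result = 'set'

'set'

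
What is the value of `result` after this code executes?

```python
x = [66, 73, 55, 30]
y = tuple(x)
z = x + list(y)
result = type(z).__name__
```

x is list; y is tuple; z is list; result = 'list'

'list'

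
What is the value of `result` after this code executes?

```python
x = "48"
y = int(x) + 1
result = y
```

x = '48'; y = 49; result = 49

49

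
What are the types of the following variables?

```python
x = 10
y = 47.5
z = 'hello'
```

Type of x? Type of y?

x is assigned a bare integer (no decimal point), so it is an int; y is assigned a number with a decimal point, so it is a float

int, float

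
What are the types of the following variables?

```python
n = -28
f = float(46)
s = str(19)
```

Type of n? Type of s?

n is assigned a bare integer (no decimal point), so it is an int; s is assigned the result of calling str(), which returns a str

int, str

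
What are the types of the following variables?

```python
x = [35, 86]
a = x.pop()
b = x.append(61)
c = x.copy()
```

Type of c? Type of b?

copy() returns list; append() returns None

list, NoneType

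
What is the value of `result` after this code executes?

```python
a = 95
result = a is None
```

a = 95; result = False

False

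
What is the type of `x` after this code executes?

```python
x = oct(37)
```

oct() returns str representation

str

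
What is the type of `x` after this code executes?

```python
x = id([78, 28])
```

id() returns int

int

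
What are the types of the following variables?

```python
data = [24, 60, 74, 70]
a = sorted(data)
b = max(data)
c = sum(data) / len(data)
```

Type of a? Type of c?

sorted() returns list; int / int = float

list, float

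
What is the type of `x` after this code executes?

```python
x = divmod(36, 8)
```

divmod() returns tuple of (quotient, remainder)

tuple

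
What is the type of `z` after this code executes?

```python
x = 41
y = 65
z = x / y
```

int / int = float

float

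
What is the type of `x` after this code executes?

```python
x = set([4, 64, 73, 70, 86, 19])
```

set() constructor returns set

set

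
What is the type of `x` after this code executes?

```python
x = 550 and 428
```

'and' with truthy values returns last operand (int)

int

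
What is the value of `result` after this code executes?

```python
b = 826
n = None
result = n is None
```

b = 826; n = None; result = True

True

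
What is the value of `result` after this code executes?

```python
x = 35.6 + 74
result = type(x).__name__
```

x is float; result = 'float'

'float'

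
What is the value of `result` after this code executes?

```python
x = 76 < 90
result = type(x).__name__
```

x is bool; result = 'bool'

'bool'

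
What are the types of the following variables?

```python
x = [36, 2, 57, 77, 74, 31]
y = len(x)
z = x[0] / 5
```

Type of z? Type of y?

int / int = float; len() returns int

float, int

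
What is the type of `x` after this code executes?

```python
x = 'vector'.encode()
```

str.encode() returns bytes

bytes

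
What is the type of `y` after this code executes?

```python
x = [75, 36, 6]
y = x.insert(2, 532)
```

list.insert() returns None

NoneType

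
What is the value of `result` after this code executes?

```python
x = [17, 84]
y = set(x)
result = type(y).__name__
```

x is list; y is set; result = 'set'

'set'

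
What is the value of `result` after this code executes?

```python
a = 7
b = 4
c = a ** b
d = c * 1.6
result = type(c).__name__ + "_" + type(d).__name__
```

a is int; b is int; c is int; d is float; result = 'int_float'

'int_float'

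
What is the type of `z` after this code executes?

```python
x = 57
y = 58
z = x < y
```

Comparison returns bool

bool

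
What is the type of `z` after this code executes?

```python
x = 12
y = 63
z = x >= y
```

Comparison returns bool

bool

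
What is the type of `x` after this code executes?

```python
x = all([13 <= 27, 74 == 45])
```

all() returns bool

bool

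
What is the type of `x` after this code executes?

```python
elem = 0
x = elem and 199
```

'and' returns first falsy value (0 is int)

int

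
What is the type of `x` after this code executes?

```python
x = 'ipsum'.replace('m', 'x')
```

str.replace() returns str

str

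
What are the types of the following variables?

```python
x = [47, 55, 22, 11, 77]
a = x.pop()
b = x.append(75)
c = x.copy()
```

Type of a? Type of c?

pop() returns element; copy() returns list

int, list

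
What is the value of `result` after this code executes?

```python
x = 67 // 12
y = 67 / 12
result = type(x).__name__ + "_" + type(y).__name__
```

x is int; y is float; result = 'int_float'

'int_float'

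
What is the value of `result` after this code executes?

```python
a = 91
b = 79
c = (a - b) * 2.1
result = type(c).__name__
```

a is int; b is int; c is float; result = 'float'

'float'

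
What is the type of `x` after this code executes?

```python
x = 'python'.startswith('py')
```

str.startswith() returns bool

bool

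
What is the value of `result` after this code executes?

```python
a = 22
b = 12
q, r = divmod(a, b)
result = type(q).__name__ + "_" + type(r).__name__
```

a is int; b is int; q is int; r is int; result = 'int_int'

'int_int'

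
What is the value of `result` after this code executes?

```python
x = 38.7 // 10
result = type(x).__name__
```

x is float; result = 'float'

'float'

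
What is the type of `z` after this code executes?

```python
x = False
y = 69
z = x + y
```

bool + int = int (bool is subclass of int)

int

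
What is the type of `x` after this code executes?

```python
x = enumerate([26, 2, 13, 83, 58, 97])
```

enumerate() returns an enumerate object

enumerate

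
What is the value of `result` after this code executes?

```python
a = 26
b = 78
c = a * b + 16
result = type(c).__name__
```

a is int; b is int; c is int; result = 'int'

'int'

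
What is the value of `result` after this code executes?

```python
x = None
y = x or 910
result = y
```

x = None; y = 910; result = 910

910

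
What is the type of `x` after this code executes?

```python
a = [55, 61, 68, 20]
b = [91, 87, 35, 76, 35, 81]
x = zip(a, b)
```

zip() returns a zip object

zip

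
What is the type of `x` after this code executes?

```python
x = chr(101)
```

chr() returns str (single char)

str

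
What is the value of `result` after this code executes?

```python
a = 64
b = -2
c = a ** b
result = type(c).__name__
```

a is int; b is int; c is float; result = 'float'

'float'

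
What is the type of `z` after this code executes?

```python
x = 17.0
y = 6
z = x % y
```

float % int = float

float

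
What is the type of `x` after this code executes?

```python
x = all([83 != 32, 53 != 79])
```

all() returns bool

bool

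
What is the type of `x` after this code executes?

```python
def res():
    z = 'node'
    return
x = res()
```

Bare return returns None

NoneType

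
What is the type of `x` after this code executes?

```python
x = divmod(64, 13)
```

divmod() returns tuple of (quotient, remainder)

tuple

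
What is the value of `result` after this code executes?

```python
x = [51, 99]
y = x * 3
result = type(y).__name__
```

x is list; y is list; result = 'list'

'list'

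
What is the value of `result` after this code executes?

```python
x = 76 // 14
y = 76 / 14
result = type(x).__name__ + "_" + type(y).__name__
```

x is int; y is float; result = 'int_float'

'int_float'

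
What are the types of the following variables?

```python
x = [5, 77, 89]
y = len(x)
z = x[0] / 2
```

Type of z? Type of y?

int / int = float; len() returns int

float, int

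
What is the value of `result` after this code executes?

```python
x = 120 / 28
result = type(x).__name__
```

x is float; result = 'float'

'float'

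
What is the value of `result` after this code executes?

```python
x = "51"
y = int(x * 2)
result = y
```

x = '51'; y = 5151; result = 5151

5151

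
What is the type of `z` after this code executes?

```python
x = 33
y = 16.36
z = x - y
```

int - float = float

float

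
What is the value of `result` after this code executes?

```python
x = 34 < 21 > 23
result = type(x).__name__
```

x is bool; result = 'bool'

'bool'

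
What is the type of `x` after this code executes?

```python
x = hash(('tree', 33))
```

hash() returns int

int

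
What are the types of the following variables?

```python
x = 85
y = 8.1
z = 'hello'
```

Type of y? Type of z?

y is assigned a number with a decimal point, so it is a float; z is assigned a quoted string literal, so it is a str

float, str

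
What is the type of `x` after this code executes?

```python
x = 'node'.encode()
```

str.encode() returns bytes

bytes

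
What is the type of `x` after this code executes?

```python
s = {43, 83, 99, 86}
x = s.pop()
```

Popping from set[int] returns int

int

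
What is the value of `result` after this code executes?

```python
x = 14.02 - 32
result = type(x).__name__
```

x is float; result = 'float'

'float'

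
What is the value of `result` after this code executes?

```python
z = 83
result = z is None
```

z = 83; result = False

False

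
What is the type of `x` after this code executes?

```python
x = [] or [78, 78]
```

'or' returns first truthy value (list)

list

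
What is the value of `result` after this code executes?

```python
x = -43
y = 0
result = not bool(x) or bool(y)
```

x = -43; y = 0; result = False

False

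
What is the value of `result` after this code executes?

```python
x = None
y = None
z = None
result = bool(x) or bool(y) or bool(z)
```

x = None; y = None; z = None; result = False

False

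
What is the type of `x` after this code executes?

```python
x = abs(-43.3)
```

abs() of float returns float

float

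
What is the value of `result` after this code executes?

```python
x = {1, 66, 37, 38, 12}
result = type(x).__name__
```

x is set; result = 'set'

'set'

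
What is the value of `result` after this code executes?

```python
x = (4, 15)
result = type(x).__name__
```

x is tuple; result = 'tuple'

'tuple'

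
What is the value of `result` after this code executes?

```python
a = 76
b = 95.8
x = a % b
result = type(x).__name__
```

a is int; b is float; x is float; result = 'float'

'float'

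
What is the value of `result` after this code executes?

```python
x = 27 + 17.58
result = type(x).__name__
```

x is float; result = 'float'

'float'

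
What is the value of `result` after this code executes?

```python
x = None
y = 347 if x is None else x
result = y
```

x = None; y = 347; result = 347

347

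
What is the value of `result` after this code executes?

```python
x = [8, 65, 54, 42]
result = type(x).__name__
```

x is list; result = 'list'

'list'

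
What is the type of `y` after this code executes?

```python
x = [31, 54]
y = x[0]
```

Indexing list[int] returns int

int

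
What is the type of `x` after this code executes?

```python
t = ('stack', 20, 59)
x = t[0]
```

Index 0 of tuple is a str literal

str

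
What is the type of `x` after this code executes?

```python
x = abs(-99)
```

abs() of int returns int

int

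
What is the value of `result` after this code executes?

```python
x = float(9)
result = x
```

x = 9.0; result = 9.0

9.0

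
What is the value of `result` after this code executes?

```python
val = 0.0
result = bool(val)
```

val = 0.0; result = False

False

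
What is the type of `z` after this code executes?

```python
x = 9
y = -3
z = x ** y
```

int ** negative = float

float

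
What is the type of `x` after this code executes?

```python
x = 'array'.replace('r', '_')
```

str.replace() returns str

str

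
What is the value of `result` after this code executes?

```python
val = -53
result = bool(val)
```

val = -53; result = True

True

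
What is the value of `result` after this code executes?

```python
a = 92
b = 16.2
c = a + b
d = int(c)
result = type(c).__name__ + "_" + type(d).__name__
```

a is int; b is float; c is float; d is int; result = 'float_int'

'float_int'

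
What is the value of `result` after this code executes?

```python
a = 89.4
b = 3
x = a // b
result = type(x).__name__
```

a is float; b is int; x is float; result = 'float'

'float'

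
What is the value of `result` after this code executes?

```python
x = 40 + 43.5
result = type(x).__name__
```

x is float; result = 'float'

'float'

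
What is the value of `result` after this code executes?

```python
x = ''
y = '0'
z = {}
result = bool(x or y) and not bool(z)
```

x = ''; y = '0'; z = {}; result = True

True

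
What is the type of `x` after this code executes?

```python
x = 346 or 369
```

'or' returns first truthy value (int)

int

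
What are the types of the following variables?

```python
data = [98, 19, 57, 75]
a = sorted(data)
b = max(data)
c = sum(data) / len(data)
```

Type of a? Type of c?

sorted() returns list; int / int = float

list, float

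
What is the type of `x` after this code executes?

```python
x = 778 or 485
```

'or' returns first truthy value (int)

int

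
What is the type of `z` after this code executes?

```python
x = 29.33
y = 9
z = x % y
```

float % int = float

float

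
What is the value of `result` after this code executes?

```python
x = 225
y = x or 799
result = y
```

x = 225; y = 225; result = 225

225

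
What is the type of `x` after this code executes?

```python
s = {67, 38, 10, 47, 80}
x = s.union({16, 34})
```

set.union() returns a new set

set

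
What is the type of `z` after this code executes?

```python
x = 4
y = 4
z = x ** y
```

positive int ** positive int = int

int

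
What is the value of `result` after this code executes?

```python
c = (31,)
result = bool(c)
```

c = (31,); result = True

True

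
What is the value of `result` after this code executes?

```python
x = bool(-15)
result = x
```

x = True; result = True

True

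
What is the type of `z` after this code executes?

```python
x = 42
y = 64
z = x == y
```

Equality comparison returns bool

bool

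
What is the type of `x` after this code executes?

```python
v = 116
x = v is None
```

'is' comparison returns bool

bool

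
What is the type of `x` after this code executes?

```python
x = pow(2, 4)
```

pow(int, int) returns int

int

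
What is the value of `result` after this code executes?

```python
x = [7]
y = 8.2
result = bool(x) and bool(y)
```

x = [7]; y = 8.2; result = True

True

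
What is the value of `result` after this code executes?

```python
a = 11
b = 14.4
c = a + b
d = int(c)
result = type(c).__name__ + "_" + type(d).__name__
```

a is int; b is float; c is float; d is int; result = 'float_int'

'float_int'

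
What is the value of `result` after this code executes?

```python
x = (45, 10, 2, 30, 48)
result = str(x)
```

x = (45, 10, 2, 30, 48); result = '(45, 10, 2, 30, 48)'

'(45, 10, 2, 30, 48)'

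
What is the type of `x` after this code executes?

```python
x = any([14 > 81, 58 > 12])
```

any() returns bool

bool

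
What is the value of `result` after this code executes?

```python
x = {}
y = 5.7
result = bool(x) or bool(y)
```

x = {}; y = 5.7; result = True

True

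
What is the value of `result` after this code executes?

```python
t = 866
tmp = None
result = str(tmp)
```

t = 866; tmp = None; result = 'None'

'None'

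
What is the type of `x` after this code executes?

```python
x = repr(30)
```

repr() returns str

str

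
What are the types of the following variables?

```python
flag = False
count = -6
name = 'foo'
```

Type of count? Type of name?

count is assigned a bare integer (no decimal point), so it is an int; name is assigned a quoted string literal, so it is a str

int, str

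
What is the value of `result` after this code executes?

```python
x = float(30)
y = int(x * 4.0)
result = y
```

x = 30.0; y = 120; result = 120

120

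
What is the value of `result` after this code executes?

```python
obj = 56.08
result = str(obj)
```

obj = 56.08; result = '56.08'

'56.08'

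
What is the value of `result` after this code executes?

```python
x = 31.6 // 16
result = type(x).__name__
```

x is float; result = 'float'

'float'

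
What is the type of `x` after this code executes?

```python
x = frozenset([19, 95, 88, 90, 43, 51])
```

frozenset() returns frozenset

frozenset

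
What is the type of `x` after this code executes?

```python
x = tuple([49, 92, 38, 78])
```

tuple() constructor returns tuple

tuple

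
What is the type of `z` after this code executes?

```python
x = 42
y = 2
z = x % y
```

int % int = int

int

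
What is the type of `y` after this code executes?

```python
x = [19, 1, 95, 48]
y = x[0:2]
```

Slicing a list returns a list

list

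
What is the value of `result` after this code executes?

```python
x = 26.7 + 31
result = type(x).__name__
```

x is float; result = 'float'

'float'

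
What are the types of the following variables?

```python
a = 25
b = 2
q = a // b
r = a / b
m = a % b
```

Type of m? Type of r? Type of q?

% of ints returns int; / returns float; // returns int

int, float, int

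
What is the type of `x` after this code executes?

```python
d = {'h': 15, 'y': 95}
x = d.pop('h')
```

dict.pop() returns the value

int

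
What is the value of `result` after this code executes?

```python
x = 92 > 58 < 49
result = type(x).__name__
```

x is bool; result = 'bool'

'bool'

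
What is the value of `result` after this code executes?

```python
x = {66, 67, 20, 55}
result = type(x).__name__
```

x is set; result = 'set'

'set'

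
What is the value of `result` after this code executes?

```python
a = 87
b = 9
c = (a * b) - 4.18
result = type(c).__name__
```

a is int; b is int; c is float; result = 'float'

'float'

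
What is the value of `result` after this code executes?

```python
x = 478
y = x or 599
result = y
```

x = 478; y = 478; result = 478

478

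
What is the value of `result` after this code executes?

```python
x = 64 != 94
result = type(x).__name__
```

x is bool; result = 'bool'

'bool'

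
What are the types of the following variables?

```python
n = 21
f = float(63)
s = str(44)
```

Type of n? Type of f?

n is assigned a bare integer (no decimal point), so it is an int; f is assigned the result of calling float(), which returns a float

int, float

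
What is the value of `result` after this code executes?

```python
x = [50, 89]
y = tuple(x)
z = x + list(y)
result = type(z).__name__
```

x is list; y is tuple; z is list; result = 'list'

'list'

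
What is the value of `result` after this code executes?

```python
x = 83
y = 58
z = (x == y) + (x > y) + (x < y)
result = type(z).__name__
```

x is int; y is int; z is int; result = 'int'

'int'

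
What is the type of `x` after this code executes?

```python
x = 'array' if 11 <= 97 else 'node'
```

Both branches of conditional are str

str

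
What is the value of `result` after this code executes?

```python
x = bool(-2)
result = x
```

x = True; result = True

True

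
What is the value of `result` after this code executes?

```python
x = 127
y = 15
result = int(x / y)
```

x = 127; y = 15; result = 8

8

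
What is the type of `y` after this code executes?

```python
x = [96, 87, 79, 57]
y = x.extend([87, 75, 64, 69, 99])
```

list.extend() returns None

NoneType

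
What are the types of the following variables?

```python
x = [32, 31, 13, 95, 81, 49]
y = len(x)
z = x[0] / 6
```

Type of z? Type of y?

int / int = float; len() returns int

float, int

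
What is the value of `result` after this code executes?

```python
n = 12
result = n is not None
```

n = 12; result = True

True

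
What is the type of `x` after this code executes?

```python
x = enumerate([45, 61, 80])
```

enumerate() returns an enumerate object

enumerate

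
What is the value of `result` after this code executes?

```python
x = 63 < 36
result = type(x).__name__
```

x is bool; result = 'bool'

'bool'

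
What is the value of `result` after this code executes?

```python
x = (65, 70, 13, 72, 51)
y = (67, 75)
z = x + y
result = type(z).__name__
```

x is tuple; y is tuple; z is tuple; result = 'tuple'

'tuple'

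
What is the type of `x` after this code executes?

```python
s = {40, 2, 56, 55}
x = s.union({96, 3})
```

set.union() returns a new set

set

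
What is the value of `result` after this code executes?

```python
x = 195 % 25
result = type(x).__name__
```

x is int; result = 'int'

'int'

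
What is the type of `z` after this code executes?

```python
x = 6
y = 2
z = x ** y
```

positive int ** positive int = int

int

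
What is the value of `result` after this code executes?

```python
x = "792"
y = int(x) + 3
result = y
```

x = '792'; y = 795; result = 795

795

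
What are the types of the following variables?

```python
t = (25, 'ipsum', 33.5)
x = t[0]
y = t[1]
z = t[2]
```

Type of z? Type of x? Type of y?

tuple[2] is float; tuple[0] is int; tuple[1] is str

float, int, str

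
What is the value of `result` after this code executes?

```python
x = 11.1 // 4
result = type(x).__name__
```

x is float; result = 'float'

'float'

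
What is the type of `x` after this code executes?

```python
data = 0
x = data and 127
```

'and' returns first falsy value (0 is int)

int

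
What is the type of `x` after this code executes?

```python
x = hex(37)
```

hex() returns str representation

str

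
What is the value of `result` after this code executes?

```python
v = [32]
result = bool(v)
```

v = [32]; result = True

True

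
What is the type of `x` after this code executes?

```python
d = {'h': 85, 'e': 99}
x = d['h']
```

Accessing dict[str, int] with str key returns int

int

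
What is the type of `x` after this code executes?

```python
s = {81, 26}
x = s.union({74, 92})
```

set.union() returns a new set

set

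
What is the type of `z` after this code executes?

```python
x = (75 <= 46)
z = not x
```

'not' returns bool

bool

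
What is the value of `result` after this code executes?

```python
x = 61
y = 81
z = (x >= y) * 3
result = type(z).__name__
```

x is int; y is int; z is int; result = 'int'

'int'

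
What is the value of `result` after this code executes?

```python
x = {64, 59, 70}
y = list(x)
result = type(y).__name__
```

x is set; y is list; result = 'list'

'list'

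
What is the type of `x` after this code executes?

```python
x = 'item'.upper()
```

str.upper() returns str

str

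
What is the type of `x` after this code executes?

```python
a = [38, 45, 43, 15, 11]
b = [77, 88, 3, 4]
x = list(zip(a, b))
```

list(zip()) returns a list of tuples

list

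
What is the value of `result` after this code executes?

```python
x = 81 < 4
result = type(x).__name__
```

x is bool; result = 'bool'

'bool'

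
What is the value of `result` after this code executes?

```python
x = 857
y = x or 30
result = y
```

x = 857; y = 857; result = 857

857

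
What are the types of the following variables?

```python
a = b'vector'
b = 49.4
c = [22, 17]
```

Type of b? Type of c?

b is assigned a number with a decimal point, so it is a float; c is assigned a list literal (square brackets)

float, list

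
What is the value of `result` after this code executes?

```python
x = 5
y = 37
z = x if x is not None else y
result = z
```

x = 5; y = 37; z = 5; result = 5

5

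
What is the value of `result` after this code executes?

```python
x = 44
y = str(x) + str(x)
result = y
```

x = 44; y = '4444'; result = '4444'

'4444'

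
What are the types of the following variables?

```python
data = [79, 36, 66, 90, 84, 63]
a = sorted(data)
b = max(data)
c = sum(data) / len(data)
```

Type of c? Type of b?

int / int = float; max of ints returns int

float, int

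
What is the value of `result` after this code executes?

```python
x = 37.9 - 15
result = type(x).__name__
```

x is float; result = 'float'

'float'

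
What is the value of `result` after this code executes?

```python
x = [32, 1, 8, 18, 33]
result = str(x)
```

x = [32, 1, 8, 18, 33]; result = '[32, 1, 8, 18, 33]'

'[32, 1, 8, 18, 33]'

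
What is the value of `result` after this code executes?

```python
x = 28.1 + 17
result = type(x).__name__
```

x is float; result = 'float'

'float'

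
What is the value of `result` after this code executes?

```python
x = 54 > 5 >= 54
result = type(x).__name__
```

x is bool; result = 'bool'

'bool'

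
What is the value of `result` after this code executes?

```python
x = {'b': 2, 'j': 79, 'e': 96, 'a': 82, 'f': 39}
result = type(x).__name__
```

x is dict; result = 'dict'

'dict'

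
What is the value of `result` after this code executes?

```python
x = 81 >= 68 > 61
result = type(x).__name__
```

x is bool; result = 'bool'

'bool'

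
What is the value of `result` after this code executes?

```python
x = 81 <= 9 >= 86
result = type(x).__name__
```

x is bool; result = 'bool'

'bool'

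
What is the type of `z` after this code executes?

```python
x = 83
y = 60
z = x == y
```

Equality comparison returns bool

bool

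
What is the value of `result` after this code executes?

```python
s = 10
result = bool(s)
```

s = 10; result = True

True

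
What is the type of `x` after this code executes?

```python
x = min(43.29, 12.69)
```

min() of floats returns float

float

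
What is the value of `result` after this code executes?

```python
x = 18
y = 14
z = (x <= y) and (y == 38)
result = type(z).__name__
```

x is int; y is int; z is bool; result = 'bool'

'bool'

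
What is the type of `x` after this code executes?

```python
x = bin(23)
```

bin() returns str representation

str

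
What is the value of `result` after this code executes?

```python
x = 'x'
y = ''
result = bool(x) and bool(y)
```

x = 'x'; y = ''; result = False

False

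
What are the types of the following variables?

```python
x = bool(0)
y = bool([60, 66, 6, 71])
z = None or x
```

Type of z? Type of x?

None or bool returns the bool; bool() returns bool

bool, bool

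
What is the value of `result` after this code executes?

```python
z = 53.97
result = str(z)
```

z = 53.97; result = '53.97'

'53.97'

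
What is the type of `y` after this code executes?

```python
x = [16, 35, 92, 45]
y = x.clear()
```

list.clear() returns None

NoneType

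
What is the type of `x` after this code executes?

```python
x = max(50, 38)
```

max() of ints returns int

int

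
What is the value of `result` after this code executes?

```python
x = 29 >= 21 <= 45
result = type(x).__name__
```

x is bool; result = 'bool'

'bool'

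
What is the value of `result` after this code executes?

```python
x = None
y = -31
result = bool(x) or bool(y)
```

x = None; y = -31; result = True

True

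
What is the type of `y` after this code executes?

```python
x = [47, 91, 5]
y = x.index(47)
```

list.index() returns int

int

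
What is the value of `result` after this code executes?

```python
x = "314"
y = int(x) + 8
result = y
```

x = '314'; y = 322; result = 322

322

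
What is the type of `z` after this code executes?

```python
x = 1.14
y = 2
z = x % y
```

float % int = float

float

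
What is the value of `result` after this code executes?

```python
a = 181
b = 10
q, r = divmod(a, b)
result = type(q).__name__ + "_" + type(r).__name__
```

a is int; b is int; q is int; r is int; result = 'int_int'

'int_int'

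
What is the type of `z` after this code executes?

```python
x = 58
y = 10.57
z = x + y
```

int + float = float

float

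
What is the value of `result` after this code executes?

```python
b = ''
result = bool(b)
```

b = ''; result = False

False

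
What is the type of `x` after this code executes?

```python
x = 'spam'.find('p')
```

str.find() returns int index

int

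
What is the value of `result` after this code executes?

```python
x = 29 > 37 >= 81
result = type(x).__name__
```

x is bool; result = 'bool'

'bool'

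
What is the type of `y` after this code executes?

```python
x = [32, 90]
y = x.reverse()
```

list.reverse() returns None

NoneType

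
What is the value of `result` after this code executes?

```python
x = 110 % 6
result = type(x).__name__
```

x is int; result = 'int'

'int'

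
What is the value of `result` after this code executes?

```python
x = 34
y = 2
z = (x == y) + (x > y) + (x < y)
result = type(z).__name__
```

x is int; y is int; z is int; result = 'int'

'int'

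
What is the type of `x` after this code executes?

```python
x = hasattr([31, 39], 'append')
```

hasattr() returns bool

bool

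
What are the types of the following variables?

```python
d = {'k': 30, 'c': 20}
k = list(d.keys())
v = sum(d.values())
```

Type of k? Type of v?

list() converts to list; sum of ints is int

list, int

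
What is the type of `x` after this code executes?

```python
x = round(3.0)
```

round() with no decimal places returns int

int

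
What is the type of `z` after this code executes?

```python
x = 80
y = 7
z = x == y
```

Equality comparison returns bool

bool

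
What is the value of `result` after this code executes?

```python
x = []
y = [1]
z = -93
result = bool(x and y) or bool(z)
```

x = []; y = [1]; z = -93; result = True

True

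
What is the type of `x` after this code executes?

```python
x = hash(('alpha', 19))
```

hash() returns int

int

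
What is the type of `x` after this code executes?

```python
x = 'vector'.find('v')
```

str.find() returns int index

int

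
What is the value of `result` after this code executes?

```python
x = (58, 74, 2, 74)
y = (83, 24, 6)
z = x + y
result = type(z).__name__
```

x is tuple; y is tuple; z is tuple; result = 'tuple'

'tuple'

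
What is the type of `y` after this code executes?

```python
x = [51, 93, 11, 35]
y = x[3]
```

Indexing list[int] returns int

int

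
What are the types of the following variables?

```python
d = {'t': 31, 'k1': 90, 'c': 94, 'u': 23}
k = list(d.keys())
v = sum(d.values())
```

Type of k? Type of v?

list() converts to list; sum of ints is int

list, int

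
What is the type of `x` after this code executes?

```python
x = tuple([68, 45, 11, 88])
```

tuple() constructor returns tuple

tuple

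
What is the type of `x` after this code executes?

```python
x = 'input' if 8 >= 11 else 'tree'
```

Both branches of conditional are str

str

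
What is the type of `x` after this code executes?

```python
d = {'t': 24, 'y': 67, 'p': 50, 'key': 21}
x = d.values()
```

.values() returns dict_values view

dict_values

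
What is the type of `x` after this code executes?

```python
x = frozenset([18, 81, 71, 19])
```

frozenset() returns frozenset

frozenset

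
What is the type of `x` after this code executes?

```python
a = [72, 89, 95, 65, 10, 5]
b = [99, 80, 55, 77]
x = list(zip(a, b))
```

list(zip()) returns a list of tuples

list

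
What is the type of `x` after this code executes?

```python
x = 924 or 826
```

'or' returns first truthy value (int)

int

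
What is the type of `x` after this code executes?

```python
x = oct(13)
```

oct() returns str representation

str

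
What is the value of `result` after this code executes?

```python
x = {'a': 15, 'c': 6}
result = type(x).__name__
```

x is dict; result = 'dict'

'dict'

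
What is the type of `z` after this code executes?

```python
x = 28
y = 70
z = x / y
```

int / int = float

float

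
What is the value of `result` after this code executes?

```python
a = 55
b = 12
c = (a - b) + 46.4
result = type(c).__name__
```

a is int; b is int; c is float; result = 'float'

'float'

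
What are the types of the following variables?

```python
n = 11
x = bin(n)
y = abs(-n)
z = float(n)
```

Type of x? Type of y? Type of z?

bin() returns str; abs() of int returns int; float() returns float

str, int, float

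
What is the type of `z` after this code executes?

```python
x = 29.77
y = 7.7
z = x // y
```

float // float = float

float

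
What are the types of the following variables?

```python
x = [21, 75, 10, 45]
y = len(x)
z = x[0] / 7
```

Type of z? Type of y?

int / int = float; len() returns int

float, int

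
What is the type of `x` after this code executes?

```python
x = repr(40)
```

repr() returns str

str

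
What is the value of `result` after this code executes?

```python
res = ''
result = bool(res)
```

res = ''; result = False

False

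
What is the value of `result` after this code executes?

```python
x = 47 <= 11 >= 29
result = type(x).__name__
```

x is bool; result = 'bool'

'bool'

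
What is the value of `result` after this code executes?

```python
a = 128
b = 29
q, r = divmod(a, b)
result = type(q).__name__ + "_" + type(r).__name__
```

a is int; b is int; q is int; r is int; result = 'int_int'

'int_int'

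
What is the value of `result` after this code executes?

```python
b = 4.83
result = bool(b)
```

b = 4.83; result = True

True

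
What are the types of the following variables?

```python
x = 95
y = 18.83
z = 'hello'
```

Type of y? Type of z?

y is assigned a number with a decimal point, so it is a float; z is assigned a quoted string literal, so it is a str

float, str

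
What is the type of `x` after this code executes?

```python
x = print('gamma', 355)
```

print() returns None

NoneType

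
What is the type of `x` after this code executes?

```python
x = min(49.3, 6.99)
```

min() of floats returns float

float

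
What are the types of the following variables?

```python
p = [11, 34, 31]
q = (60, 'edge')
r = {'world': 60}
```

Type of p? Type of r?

p is assigned a list literal (square brackets); r is assigned a dict literal ({key: value})

list, dict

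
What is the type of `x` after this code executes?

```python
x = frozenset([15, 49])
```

frozenset() returns frozenset

frozenset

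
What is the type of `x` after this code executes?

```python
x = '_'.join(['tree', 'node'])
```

str.join() returns str

str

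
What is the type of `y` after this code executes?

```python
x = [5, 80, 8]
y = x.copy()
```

list.copy() returns list

list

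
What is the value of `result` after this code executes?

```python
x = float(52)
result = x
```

x = 52.0; result = 52.0

52.0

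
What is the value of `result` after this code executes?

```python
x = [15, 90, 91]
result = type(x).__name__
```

x is list; result = 'list'

'list'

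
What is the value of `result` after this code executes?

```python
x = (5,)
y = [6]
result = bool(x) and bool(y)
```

x = (5,); y = [6]; result = True

True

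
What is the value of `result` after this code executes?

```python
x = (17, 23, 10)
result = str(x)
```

x = (17, 23, 10); result = '(17, 23, 10)'

'(17, 23, 10)'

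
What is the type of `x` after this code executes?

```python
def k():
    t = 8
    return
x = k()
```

Bare return returns None

NoneType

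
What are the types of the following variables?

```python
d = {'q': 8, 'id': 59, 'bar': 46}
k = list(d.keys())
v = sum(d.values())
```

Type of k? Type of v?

list() converts to list; sum of ints is int

list, int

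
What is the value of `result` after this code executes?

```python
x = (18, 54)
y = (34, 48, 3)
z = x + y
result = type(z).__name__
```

x is tuple; y is tuple; z is tuple; result = 'tuple'

'tuple'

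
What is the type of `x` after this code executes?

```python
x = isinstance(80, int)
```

isinstance() returns bool

bool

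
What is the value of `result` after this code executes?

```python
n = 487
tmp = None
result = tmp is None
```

n = 487; tmp = None; result = True

True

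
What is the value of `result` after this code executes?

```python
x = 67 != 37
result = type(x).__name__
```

x is bool; result = 'bool'

'bool'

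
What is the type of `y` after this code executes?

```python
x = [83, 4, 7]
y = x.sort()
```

list.sort() returns None (mutates in place)

NoneType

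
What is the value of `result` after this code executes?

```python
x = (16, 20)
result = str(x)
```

x = (16, 20); result = '(16, 20)'

'(16, 20)'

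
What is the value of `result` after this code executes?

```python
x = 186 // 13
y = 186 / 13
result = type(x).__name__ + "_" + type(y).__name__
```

x is int; y is float; result = 'int_float'

'int_float'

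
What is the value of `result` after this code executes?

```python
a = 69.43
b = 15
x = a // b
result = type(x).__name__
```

a is float; b is int; x is float; result = 'float'

'float'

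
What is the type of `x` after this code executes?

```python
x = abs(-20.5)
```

abs() of float returns float

float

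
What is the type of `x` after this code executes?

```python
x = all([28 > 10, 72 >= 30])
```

all() returns bool

bool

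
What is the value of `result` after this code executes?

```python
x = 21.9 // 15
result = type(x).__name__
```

x is float; result = 'float'

'float'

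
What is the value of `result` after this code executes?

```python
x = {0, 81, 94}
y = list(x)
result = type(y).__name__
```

x is set; y is list; result = 'list'

'list'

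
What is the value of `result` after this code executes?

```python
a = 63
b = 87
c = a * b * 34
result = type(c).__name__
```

a is int; b is int; c is int; result = 'int'

'int'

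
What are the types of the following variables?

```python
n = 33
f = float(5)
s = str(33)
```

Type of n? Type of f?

n is assigned a bare integer (no decimal point), so it is an int; f is assigned the result of calling float(), which returns a float

int, float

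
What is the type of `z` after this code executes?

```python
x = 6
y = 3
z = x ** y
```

positive int ** positive int = int

int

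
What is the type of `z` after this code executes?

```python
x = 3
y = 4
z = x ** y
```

positive int ** positive int = int

int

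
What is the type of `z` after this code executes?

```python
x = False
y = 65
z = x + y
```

bool + int = int (bool is subclass of int)

int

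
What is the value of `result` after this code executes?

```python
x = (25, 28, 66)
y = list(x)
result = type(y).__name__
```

x is tuple; y is list; result = 'list'

'list'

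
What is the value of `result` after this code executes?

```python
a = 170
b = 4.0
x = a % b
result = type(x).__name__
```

a is int; b is float; x is float; result = 'float'

'float'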